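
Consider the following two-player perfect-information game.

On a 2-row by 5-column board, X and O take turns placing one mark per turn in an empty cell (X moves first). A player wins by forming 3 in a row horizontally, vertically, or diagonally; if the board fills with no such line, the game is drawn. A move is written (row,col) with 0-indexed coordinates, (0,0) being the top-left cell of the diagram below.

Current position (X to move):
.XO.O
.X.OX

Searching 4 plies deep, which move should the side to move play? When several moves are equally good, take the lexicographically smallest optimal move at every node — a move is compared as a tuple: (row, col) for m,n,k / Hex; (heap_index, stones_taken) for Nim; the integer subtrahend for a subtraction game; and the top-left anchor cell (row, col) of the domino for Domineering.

X's best at [.XO.O/.X.OX]: (0,3)

ply 1, X at .XO.O/.X.OX | (0,0)=-1→XXO.O/.X.OX; (0,3)=+0→.XOXO/.X.OX*; (1,0)=-1→.XO.O/XX.OX; (1,2)=-1→.XO.O/.XXOX
ply 2, O at .XOXO/.X.OX | (0,0)=+0→OXOXO/.X.OX*; (1,0)=+0→.XOXO/OX.OX; (1,2)=+0→.XOXO/.XOOX
ply 3, X at OXOXO/.X.OX | (1,0)=+0→OXOXO/XX.OX*; (1,2)=+0→OXOXO/.XXOX
ply 4, O at OXOXO/XX.OX | (1,2)=+0→OXOXO/XXOOX*
ply 5: OXOXO/XXOOX is terminal +0 (X); from .XO.O/.X.OX depth 4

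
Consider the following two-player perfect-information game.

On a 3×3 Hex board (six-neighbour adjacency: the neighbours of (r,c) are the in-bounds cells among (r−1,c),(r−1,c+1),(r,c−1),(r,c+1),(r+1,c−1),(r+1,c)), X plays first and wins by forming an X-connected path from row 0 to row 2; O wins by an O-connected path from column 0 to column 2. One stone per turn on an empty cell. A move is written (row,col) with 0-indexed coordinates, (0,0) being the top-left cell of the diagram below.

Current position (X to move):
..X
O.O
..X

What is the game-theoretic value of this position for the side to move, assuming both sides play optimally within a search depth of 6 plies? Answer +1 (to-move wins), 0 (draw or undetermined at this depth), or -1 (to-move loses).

[..X/O.O/..X] X move#1: (0,0):-1/X.X/O.O/..X, (0,1):-1/.XX/O.O/..X, (1,1):+1/..X/OXO/..X*, (2,0):-1/..X/O.O/X.X, (2,1):-1/..X/O.O/.XX
[..X/OXO/..X] O move#2: (0,0):-1/O.X/OXO/..X*, (0,1):-1/.OX/OXO/..X, (2,0):-1/..X/OXO/O.X, (2,1):-1/..X/OXO/.OX
[O.X/OXO/..X] X move#3: (0,1):+1/OXX/OXO/..X*, (2,0):+1/O.X/OXO/X.X, (2,1):+1/O.X/OXO/.XX
[OXX/OXO/..X] O move#4: (2,0):-1/OXX/OXO/O.X*, (2,1):-1/OXX/OXO/.OX
[OXX/OXO/O.X] X move#5: (2,1):+1/OXX/OXO/OXX*
[OXX/OXO/OXX] end (terminal -1, O#6); searched ..X/O.O/..X to 6

value(..X/O.O/..X, X) = +1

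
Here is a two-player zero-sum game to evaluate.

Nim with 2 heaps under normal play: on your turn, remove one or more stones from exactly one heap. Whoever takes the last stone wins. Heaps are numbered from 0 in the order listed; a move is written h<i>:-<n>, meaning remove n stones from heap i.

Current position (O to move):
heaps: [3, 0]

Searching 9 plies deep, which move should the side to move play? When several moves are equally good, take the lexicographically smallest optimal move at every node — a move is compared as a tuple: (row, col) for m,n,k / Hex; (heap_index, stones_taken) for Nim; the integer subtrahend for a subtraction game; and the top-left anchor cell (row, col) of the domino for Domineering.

p1 O@[(3,0)]: h0:-1[(2,0)]-1 h0:-2[(1,0)]-1 h0:-3[(0,0)]+1*
p2 X@[(0,0)] terminal -1; root [(3,0)] d9

O's best at [(3,0)]: h0:-3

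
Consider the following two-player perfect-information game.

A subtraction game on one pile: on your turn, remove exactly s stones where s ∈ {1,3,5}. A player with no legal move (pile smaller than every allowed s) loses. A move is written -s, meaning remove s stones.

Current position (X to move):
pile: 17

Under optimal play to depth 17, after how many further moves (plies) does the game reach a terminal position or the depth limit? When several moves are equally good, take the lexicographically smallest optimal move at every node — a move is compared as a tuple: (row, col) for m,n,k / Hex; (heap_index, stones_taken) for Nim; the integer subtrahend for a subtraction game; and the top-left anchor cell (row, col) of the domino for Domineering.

p1 X@[17]: -1[16]+1* -3[14]+1 -5[12]+1
p2 O@[16]: -1[15]-1* -3[13]-1 -5[11]-1
p3 X@[15]: -1[14]+1* -3[12]+1 -5[10]+1
p4 O@[14]: -1[13]-1* -3[11]-1 -5[9]-1
p5 X@[13]: -1[12]+1* -3[10]+1 -5[8]+1
p6 O@[12]: -1[11]-1* -3[9]-1 -5[7]-1
p7 X@[11]: -1[10]+1* -3[8]+1 -5[6]+1
p8 O@[10]: -1[9]-1* -3[7]-1 -5[5]-1
p9 X@[9]: -1[8]+1* -3[6]+1 -5[4]+1
p10 O@[8]: -1[7]-1* -3[5]-1 -5[3]-1
p11 X@[7]: -1[6]+1* -3[4]+1 -5[2]+1
p12 O@[6]: -1[5]-1* -3[3]-1 -5[1]-1
p13 X@[5]: -1[4]+1* -3[2]+1 -5[0]+1
p14 O@[4]: -1[3]-1* -3[1]-1
p15 X@[3]: -1[2]+1* -3[0]+1
p16 O@[2]: -1[1]-1*
p17 X@[1]: -1[0]+1*
p18 O@[0] terminal -1; root [17] d17

PV length from [17]: 17 plies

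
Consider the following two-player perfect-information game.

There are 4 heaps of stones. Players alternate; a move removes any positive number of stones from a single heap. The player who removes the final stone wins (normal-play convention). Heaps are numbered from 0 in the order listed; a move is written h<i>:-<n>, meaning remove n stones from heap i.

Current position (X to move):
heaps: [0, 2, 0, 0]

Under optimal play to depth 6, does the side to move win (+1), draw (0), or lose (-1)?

[(0,2,0,0)] X move#1: h1:-1:-1/(0,1,0,0), h1:-2:+1/(0,0,0,0)*
[(0,0,0,0)] end (terminal -1, O#2); searched (0,2,0,0) to 6

value((0,2,0,0), X) = +1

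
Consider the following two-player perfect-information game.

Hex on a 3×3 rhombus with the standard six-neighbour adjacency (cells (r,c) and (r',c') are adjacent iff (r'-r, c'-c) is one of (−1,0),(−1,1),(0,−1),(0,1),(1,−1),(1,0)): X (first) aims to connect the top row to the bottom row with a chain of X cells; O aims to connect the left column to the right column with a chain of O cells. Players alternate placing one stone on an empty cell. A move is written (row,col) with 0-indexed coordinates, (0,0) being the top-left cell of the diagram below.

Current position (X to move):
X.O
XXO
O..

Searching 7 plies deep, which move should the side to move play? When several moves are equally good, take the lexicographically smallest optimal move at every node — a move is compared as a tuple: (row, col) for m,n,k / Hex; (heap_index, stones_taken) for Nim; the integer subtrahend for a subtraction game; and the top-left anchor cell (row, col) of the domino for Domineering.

[X.O/XXO/O..] X move#1: (0,1):-1/XXO/XXO/O.., (2,1):+1/X.O/XXO/OX.*, (2,2):-1/X.O/XXO/O.X
[X.O/XXO/OX.] end (terminal -1, O#2); searched X.O/XXO/O.. to 7

X's best at [X.O/XXO/O..]: (2,1)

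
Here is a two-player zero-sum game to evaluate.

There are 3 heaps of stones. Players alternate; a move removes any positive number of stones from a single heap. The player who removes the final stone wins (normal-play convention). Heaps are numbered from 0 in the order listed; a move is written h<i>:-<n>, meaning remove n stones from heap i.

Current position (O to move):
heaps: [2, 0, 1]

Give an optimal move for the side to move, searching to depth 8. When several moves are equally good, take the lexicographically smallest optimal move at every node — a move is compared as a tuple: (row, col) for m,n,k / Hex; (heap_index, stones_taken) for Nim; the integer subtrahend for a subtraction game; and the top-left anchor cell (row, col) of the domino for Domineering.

ply 1, O at (2,0,1) | h0:-1=+1→(1,0,1)*; h0:-2=-1→(0,0,1); h2:-1=-1→(2,0,0)
ply 2, X at (1,0,1) | h0:-1=-1→(0,0,1)*; h2:-1=-1→(1,0,0)
ply 3, O at (0,0,1) | h2:-1=+1→(0,0,0)*
ply 4: (0,0,0) is terminal -1 (X); from (2,0,1) depth 8

O's best at [(2,0,1)]: h0:-1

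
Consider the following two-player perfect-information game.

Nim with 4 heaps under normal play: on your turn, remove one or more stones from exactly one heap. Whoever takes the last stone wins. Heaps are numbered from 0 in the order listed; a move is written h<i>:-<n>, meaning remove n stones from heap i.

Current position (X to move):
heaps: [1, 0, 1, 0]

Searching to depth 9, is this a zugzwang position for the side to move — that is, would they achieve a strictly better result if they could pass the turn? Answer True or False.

zugzwang((1,0,1,0), X) = True

[(1,0,1,0)] X move#1: h0:-1:-1/(0,0,1,0)*, h2:-1:-1/(1,0,0,0)
[(0,0,1,0)] O move#2: h2:-1:+1/(0,0,0,0)*
[(0,0,0,0)] end (terminal -1, X#3); searched (1,0,1,0) to 9
if X skipped the turn, O would face:
~ [(1,0,1,0)] O move#1: h0:-1:-1/(0,0,1,0)*, h2:-1:-1/(1,0,0,0)
~ [(0,0,1,0)] X move#2: h2:-1:+1/(0,0,0,0)*
~ [(0,0,0,0)] end (terminal -1, O#3); searched (1,0,1,0) to 9
compare (X): move=-1 vs pass=+1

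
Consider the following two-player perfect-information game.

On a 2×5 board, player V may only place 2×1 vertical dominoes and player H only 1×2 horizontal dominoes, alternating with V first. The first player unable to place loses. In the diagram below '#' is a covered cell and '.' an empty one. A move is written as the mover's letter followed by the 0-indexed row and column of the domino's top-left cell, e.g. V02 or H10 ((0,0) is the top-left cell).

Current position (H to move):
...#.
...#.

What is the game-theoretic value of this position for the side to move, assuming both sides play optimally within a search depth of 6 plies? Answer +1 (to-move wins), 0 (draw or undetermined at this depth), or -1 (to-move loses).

value(...#./...#., H) = -1

p1 H@[...#./...#.]: H00[##.#./...#.]-1* H01[.###./...#.]-1 H10[...#./##.#.]-1 H11[...#./.###.]-1
p2 V@[##.#./...#.]: V02[####./..##.]+1* V04[##.##/...##]-1
p3 H@[####./..##.]: H10[####./####.]-1*
p4 V@[####./####.]: V04[#####/#####]+1*
p5 H@[#####/#####] terminal -1; root [...#./...#.] d6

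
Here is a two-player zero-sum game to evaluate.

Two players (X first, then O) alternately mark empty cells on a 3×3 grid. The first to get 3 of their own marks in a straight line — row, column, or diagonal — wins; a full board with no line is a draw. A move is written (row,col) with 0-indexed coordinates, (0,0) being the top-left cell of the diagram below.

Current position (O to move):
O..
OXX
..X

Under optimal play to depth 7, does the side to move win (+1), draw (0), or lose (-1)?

ply 1, O at O../OXX/..X | (0,1)=-1→OO./OXX/..X; (0,2)=+1→O.O/OXX/..X*; (2,0)=+1→O../OXX/O.X; (2,1)=-1→O../OXX/.OX
ply 2, X at O.O/OXX/..X | (0,1)=-1→OXO/OXX/..X*; (2,0)=-1→O.O/OXX/X.X; (2,1)=-1→O.O/OXX/.XX
ply 3, O at OXO/OXX/..X | (2,0)=+1→OXO/OXX/O.X*; (2,1)=+0→OXO/OXX/.OX
ply 4: OXO/OXX/O.X is terminal -1 (X); from O../OXX/..X depth 7

value(O../OXX/..X, O) = +1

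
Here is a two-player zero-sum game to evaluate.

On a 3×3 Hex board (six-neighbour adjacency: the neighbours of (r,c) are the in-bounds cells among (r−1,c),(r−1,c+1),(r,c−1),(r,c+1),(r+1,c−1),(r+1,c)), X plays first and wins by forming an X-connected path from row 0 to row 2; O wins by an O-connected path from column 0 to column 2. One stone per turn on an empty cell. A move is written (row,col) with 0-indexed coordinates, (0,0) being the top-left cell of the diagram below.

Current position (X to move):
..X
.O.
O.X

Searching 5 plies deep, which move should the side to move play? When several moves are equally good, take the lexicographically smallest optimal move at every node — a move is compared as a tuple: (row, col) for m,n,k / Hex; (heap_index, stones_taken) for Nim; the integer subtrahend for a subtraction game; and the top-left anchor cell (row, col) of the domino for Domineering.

ply 1, X at ..X/.O./O.X | (0,0)=-1→X.X/.O./O.X; (0,1)=-1→.XX/.O./O.X; (1,0)=-1→..X/XO./O.X; (1,2)=+1→..X/.OX/O.X*; (2,1)=-1→..X/.O./OXX
ply 2: ..X/.OX/O.X is terminal -1 (O); from ..X/.O./O.X depth 5

X's best at [..X/.O./O.X]: (1,2)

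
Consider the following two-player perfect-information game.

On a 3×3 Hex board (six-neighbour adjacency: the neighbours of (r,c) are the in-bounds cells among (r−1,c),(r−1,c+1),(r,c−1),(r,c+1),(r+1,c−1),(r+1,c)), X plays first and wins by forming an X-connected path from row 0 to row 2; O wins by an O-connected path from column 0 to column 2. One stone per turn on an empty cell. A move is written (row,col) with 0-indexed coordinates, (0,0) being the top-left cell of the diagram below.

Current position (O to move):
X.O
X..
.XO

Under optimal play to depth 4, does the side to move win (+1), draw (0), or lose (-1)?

p1 O@[X.O/X../.XO]: (0,1)[XOO/X../.XO]-1* (1,1)[X.O/XO./.XO]-1 (1,2)[X.O/X.O/.XO]-1 (2,0)[X.O/X../OXO]-1
p2 X@[XOO/X../.XO]: (1,1)[XOO/XX./.XO]+1* (1,2)[XOO/X.X/.XO]+1 (2,0)[XOO/X../XXO]+1
p3 O@[XOO/XX./.XO] terminal -1; root [X.O/X../.XO] d4

value(X.O/X../.XO, O) = -1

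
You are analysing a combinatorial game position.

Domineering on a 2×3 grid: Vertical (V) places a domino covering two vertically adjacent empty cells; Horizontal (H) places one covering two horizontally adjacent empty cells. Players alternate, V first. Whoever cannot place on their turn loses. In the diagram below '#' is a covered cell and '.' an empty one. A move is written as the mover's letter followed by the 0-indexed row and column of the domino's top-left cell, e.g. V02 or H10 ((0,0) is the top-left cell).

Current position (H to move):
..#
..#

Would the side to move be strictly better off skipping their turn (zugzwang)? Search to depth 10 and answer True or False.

[..#/..#] H move#1: H00:+1/###/..#*, H10:+1/..#/###
[###/..#] end (terminal -1, V#2); searched ..#/..# to 10
if H skipped the turn, V would face:
~ [..#/..#] V move#1: V00:+1/#.#/#.#*, V01:+1/.##/.##
~ [#.#/#.#] end (terminal -1, H#2); searched ..#/..# to 10
compare (H): move=+1 vs pass=-1

zugzwang(..#/..#, H) = False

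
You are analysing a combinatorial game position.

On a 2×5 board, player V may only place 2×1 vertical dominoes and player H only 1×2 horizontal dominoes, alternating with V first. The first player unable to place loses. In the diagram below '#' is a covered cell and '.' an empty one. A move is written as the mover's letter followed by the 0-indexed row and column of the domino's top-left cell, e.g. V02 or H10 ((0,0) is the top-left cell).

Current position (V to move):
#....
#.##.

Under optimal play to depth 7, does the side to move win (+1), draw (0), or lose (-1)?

ply 1, V at #..../#.##. | V01=-1→##.../####.*; V04=-1→#...#/#.###
ply 2, H at ##.../####. | H02=-1→####./####.; H03=+1→##.##/####.*
ply 3: ##.##/####. is terminal -1 (V); from #..../#.##. depth 7

value(#..../#.##., V) = -1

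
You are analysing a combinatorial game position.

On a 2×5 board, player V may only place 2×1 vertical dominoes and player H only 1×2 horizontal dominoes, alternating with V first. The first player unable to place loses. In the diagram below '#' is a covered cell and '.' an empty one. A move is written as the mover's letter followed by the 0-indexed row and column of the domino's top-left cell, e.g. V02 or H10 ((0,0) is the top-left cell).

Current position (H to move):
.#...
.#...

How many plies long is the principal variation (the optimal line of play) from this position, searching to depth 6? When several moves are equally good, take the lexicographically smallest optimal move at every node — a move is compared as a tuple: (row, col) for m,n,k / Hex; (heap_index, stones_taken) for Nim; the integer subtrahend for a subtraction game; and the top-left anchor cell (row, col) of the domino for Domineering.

[.#.../.#...] H move#1: H02:-1/.###./.#...*, H03:-1/.#.##/.#..., H12:-1/.#.../.###., H13:-1/.#.../.#.##
[.###./.#...] V move#2: V00:-1/####./##..., V04:+1/.####/.#..#*
[.####/.#..#] H move#3: H12:-1/.####/.####*
[.####/.####] V move#4: V00:+1/#####/#####*
[#####/#####] end (terminal -1, H#5); searched .#.../.#... to 6

PV length from [.#.../.#...]: 4 plies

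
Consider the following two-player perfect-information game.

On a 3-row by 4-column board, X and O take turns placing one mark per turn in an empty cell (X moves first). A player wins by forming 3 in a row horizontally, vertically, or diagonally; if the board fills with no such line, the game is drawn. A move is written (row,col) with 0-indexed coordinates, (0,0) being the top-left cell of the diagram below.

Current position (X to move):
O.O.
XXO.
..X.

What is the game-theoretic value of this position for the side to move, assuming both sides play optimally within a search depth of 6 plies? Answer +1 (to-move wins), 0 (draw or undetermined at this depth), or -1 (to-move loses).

[O.O./XXO./..X.] X move#1: (0,1):+0/OXO./XXO./..X.*, (0,3):-1/O.OX/XXO./..X., (1,3):-1/O.O./XXOX/..X., (2,0):-1/O.O./XXO./X.X., (2,1):-1/O.O./XXO./.XX., (2,3):-1/O.O./XXO./..XX
[OXO./XXO./..X.] O move#2: (0,3):-1/OXOO/XXO./..X., (1,3):-1/OXO./XXOO/..X., (2,0):-1/OXO./XXO./O.X., (2,1):+0/OXO./XXO./.OX.*, (2,3):-1/OXO./XXO./..XO
[OXO./XXO./.OX.] X move#3: (0,3):+0/OXOX/XXO./.OX.*, (1,3):-1/OXO./XXOX/.OX., (2,0):-1/OXO./XXO./XOX., (2,3):-1/OXO./XXO./.OXX
[OXOX/XXO./.OX.] O move#4: (1,3):+0/OXOX/XXOO/.OX.*, (2,0):+0/OXOX/XXO./OOX., (2,3):+0/OXOX/XXO./.OXO
[OXOX/XXOO/.OX.] X move#5: (2,0):+0/OXOX/XXOO/XOX.*, (2,3):+0/OXOX/XXOO/.OXX
[OXOX/XXOO/XOX.] O move#6: (2,3):+0/OXOX/XXOO/XOXO*
[OXOX/XXOO/XOXO] end (terminal +0, X#7); searched O.O./XXO./..X. to 6

value(O.O./XXO./..X., X) = 0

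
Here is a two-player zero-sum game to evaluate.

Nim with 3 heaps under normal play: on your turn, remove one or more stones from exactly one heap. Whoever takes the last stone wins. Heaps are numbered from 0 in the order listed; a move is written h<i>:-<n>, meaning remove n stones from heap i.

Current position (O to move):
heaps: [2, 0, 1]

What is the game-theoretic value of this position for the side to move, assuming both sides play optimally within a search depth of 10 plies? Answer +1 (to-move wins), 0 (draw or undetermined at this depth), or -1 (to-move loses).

p1 O@[(2,0,1)]: h0:-1[(1,0,1)]+1* h0:-2[(0,0,1)]-1 h2:-1[(2,0,0)]-1
p2 X@[(1,0,1)]: h0:-1[(0,0,1)]-1* h2:-1[(1,0,0)]-1
p3 O@[(0,0,1)]: h2:-1[(0,0,0)]+1*
p4 X@[(0,0,0)] terminal -1; root [(2,0,1)] d10

value((2,0,1), O) = +1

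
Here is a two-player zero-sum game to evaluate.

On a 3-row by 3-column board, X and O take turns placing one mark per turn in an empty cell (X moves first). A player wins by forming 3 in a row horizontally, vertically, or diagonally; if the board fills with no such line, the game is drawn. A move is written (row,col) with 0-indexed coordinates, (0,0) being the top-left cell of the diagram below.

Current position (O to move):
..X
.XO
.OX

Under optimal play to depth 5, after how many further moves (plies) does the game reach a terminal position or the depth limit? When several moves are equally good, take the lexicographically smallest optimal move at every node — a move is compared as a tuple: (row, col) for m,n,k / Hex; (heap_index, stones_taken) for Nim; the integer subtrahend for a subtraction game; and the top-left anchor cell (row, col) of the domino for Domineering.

p1 O@[..X/.XO/.OX]: (0,0)[O.X/.XO/.OX]-1* (0,1)[.OX/.XO/.OX]-1 (1,0)[..X/OXO/.OX]-1 (2,0)[..X/.XO/OOX]-1
p2 X@[O.X/.XO/.OX]: (0,1)[OXX/.XO/.OX]+0 (1,0)[O.X/XXO/.OX]+0 (2,0)[O.X/.XO/XOX]+1*
p3 O@[O.X/.XO/XOX] terminal -1; root [..X/.XO/.OX] d5

PV length from [..X/.XO/.OX]: 2 plies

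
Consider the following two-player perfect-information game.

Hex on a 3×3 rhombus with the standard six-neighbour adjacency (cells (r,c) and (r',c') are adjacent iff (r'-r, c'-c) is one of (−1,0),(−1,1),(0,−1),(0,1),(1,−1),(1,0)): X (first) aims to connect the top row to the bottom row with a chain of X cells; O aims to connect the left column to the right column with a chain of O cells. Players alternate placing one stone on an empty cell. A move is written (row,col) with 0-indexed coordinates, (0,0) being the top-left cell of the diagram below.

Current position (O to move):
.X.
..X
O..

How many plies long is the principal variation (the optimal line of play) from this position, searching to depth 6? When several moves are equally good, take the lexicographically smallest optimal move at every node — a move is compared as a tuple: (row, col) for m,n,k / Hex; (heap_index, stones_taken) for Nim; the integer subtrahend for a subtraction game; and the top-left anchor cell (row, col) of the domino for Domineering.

p1 O@[.X./..X/O..]: (0,0)[OX./..X/O..]-1* (0,2)[.XO/..X/O..]-1 (1,0)[.X./O.X/O..]-1 (1,1)[.X./.OX/O..]-1 (2,1)[.X./..X/OO.]-1 (2,2)[.X./..X/O.O]-1
p2 X@[OX./..X/O..]: (0,2)[OXX/..X/O..]+1* (1,0)[OX./X.X/O..]+1 (1,1)[OX./.XX/O..]+1 (2,1)[OX./..X/OX.]+1 (2,2)[OX./..X/O.X]+1
p3 O@[OXX/..X/O..]: (1,0)[OXX/O.X/O..]-1* (1,1)[OXX/.OX/O..]-1 (2,1)[OXX/..X/OO.]-1 (2,2)[OXX/..X/O.O]-1
p4 X@[OXX/O.X/O..]: (1,1)[OXX/OXX/O..]+1* (2,1)[OXX/O.X/OX.]+1 (2,2)[OXX/O.X/O.X]+1
p5 O@[OXX/OXX/O..]: (2,1)[OXX/OXX/OO.]-1* (2,2)[OXX/OXX/O.O]-1
p6 X@[OXX/OXX/OO.]: (2,2)[OXX/OXX/OOX]+1*
p7 O@[OXX/OXX/OOX] terminal -1; root [.X./..X/O..] d6

PV length from [.X./..X/O..]: 6 plies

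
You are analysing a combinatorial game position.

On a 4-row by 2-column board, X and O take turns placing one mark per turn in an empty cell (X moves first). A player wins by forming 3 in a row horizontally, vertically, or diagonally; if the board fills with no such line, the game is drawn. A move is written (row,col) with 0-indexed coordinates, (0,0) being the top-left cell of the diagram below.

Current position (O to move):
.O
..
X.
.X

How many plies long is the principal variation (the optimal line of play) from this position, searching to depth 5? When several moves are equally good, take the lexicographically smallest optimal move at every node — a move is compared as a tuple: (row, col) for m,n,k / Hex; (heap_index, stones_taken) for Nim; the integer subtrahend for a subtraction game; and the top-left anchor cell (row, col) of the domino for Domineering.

PV length from [.O/../X./.X]: 5 plies

ply 1, O at .O/../X./.X | (0,0)=+0→OO/../X./.X*; (1,0)=+0→.O/O./X./.X; (1,1)=+0→.O/.O/X./.X; (2,1)=+0→.O/../XO/.X; (3,0)=+0→.O/../X./OX
ply 2, X at OO/../X./.X | (1,0)=+0→OO/X./X./.X*; (1,1)=+0→OO/.X/X./.X; (2,1)=+0→OO/../XX/.X; (3,0)=+0→OO/../X./XX
ply 3, O at OO/X./X./.X | (1,1)=-1→OO/XO/X./.X; (2,1)=-1→OO/X./XO/.X; (3,0)=+0→OO/X./X./OX*
ply 4, X at OO/X./X./OX | (1,1)=+0→OO/XX/X./OX*; (2,1)=+0→OO/X./XX/OX
ply 5, O at OO/XX/X./OX | (2,1)=+0→OO/XX/XO/OX*
ply 6: OO/XX/XO/OX is terminal +0 (X); from .O/../X./.X depth 5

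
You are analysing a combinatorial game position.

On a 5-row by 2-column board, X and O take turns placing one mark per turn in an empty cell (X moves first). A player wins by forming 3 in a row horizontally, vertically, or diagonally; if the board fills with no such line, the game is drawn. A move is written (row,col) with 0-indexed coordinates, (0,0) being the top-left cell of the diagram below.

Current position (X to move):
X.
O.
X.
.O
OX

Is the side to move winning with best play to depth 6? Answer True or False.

[X./O./X./.O/OX] X move#1: (0,1):+0/XX/O./X./.O/OX*, (1,1):+0/X./OX/X./.O/OX, (2,1):+0/X./O./XX/.O/OX, (3,0):+0/X./O./X./XO/OX
[XX/O./X./.O/OX] O move#2: (1,1):+0/XX/OO/X./.O/OX*, (2,1):+0/XX/O./XO/.O/OX, (3,0):+0/XX/O./X./OO/OX
[XX/OO/X./.O/OX] X move#3: (2,1):+0/XX/OO/XX/.O/OX*, (3,0):-1/XX/OO/X./XO/OX
[XX/OO/XX/.O/OX] O move#4: (3,0):+0/XX/OO/XX/OO/OX*
[XX/OO/XX/OO/OX] end (terminal +0, X#5); searched X./O./X./.O/OX to 6

X winning at [X./O./X./.O/OX]: False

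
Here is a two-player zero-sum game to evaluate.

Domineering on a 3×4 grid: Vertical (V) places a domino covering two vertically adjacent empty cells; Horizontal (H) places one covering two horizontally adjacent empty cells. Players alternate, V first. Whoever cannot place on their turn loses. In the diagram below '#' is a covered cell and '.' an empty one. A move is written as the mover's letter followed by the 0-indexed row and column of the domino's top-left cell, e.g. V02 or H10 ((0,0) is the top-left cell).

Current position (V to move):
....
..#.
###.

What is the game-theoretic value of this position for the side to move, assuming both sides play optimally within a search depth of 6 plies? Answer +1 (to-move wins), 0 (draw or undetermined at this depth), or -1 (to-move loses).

ply 1, V at ..../..#./###. | V00=+1→#.../#.#./###.*; V01=+1→.#../.##./###.; V03=-1→...#/..##/###.; V13=-1→..../..##/####
ply 2, H at #.../#.#./###. | H01=-1→###./#.#./###.*; H02=-1→#.##/#.#./###.
ply 3, V at ###./#.#./###. | V03=+1→####/#.##/###.*; V13=+1→###./#.##/####
ply 4: ####/#.##/###. is terminal -1 (H); from ..../..#./###. depth 6

value(..../..#./###., V) = +1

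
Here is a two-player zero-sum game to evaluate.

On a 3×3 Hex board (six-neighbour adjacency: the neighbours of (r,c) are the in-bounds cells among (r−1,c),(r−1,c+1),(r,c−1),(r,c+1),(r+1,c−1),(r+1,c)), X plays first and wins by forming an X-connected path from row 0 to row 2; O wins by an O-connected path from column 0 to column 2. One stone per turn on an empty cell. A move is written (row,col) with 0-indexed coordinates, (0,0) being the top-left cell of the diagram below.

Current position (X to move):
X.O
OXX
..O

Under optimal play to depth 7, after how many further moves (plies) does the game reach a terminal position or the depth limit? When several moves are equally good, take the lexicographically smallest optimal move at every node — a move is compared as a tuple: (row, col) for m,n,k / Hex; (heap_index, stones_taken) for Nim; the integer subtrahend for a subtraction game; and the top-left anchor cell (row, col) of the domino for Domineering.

PV length from [X.O/OXX/..O]: 3 plies

[X.O/OXX/..O] X move#1: (0,1):+1/XXO/OXX/..O*, (2,0):-1/X.O/OXX/X.O, (2,1):-1/X.O/OXX/.XO
[XXO/OXX/..O] O move#2: (2,0):-1/XXO/OXX/O.O*, (2,1):-1/XXO/OXX/.OO
[XXO/OXX/O.O] X move#3: (2,1):+1/XXO/OXX/OXO*
[XXO/OXX/OXO] end (terminal -1, O#4); searched X.O/OXX/..O to 7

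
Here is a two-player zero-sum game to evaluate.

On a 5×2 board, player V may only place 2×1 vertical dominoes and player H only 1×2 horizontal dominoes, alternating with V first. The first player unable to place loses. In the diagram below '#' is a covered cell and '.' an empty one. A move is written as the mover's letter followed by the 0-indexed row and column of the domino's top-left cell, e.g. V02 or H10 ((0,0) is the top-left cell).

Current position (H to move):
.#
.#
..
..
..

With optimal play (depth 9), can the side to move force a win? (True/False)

H winning at [.#/.#/../../..]: True

ply 1, H at .#/.#/../../.. | H20=-1→.#/.#/##/../..; H30=+1→.#/.#/../##/..*; H40=-1→.#/.#/../../##
ply 2, V at .#/.#/../##/.. | V00=-1→##/##/../##/..*; V10=-1→.#/##/#./##/..
ply 3, H at ##/##/../##/.. | H20=+1→##/##/##/##/..*; H40=+1→##/##/../##/##
ply 4: ##/##/##/##/.. is terminal -1 (V); from .#/.#/../../.. depth 9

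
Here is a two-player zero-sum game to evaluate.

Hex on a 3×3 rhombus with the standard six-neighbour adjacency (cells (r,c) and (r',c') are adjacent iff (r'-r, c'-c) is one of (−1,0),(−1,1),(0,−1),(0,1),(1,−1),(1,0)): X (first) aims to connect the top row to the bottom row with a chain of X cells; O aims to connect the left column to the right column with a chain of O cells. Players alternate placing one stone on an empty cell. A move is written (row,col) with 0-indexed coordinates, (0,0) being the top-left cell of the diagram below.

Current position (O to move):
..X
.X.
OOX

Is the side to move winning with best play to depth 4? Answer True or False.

O winning at [..X/.X./OOX]: True

ply 1, O at ..X/.X./OOX | (0,0)=-1→O.X/.X./OOX; (0,1)=-1→.OX/.X./OOX; (1,0)=-1→..X/OX./OOX; (1,2)=+1→..X/.XO/OOX*
ply 2: ..X/.XO/OOX is terminal -1 (X); from ..X/.X./OOX depth 4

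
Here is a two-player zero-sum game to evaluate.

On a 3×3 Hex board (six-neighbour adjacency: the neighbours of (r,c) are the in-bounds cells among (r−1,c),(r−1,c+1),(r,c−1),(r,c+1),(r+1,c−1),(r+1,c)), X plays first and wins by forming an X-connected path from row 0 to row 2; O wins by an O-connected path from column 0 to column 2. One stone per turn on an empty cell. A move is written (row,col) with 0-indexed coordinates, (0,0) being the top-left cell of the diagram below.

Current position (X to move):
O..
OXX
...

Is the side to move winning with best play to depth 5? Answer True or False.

p1 X@[O../OXX/...]: (0,1)[OX./OXX/...]+1* (0,2)[O.X/OXX/...]+1 (2,0)[O../OXX/X..]+1 (2,1)[O../OXX/.X.]+1 (2,2)[O../OXX/..X]+1
p2 O@[OX./OXX/...]: (0,2)[OXO/OXX/...]-1* (2,0)[OX./OXX/O..]-1 (2,1)[OX./OXX/.O.]-1 (2,2)[OX./OXX/..O]-1
p3 X@[OXO/OXX/...]: (2,0)[OXO/OXX/X..]+1* (2,1)[OXO/OXX/.X.]+1 (2,2)[OXO/OXX/..X]+1
p4 O@[OXO/OXX/X..] terminal -1; root [O../OXX/...] d5

X winning at [O../OXX/...]: True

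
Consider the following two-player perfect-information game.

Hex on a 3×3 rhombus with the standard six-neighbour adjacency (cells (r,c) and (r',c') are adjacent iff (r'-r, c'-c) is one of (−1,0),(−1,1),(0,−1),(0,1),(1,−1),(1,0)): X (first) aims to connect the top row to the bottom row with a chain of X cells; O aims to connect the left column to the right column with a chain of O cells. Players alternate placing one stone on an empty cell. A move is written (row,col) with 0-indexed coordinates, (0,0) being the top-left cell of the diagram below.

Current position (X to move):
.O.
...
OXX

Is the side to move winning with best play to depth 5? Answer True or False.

[.O./.../OXX] X move#1: (0,0):-1/XO./.../OXX, (0,2):+1/.OX/.../OXX*, (1,0):-1/.O./X../OXX, (1,1):-1/.O./.X./OXX, (1,2):-1/.O./..X/OXX
[.OX/.../OXX] O move#2: (0,0):-1/OOX/.../OXX*, (1,0):-1/.OX/O../OXX, (1,1):-1/.OX/.O./OXX, (1,2):-1/.OX/..O/OXX
[OOX/.../OXX] X move#3: (1,0):+1/OOX/X../OXX*, (1,1):+1/OOX/.X./OXX, (1,2):+1/OOX/..X/OXX
[OOX/X../OXX] O move#4: (1,1):-1/OOX/XO./OXX*, (1,2):-1/OOX/X.O/OXX
[OOX/XO./OXX] X move#5: (1,2):+1/OOX/XOX/OXX*
[OOX/XOX/OXX] end (terminal -1, O#6); searched .O./.../OXX to 5

X winning at [.O./.../OXX]: True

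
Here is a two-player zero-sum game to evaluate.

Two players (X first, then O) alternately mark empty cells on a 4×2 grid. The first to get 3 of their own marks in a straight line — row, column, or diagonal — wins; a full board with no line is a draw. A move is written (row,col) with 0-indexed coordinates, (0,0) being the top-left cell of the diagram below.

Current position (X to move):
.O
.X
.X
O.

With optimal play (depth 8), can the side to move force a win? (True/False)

ply 1, X at .O/.X/.X/O. | (0,0)=+0→XO/.X/.X/O.; (1,0)=+0→.O/XX/.X/O.; (2,0)=+0→.O/.X/XX/O.; (3,1)=+1→.O/.X/.X/OX*
ply 2: .O/.X/.X/OX is terminal -1 (O); from .O/.X/.X/O. depth 8

X winning at [.O/.X/.X/O.]: True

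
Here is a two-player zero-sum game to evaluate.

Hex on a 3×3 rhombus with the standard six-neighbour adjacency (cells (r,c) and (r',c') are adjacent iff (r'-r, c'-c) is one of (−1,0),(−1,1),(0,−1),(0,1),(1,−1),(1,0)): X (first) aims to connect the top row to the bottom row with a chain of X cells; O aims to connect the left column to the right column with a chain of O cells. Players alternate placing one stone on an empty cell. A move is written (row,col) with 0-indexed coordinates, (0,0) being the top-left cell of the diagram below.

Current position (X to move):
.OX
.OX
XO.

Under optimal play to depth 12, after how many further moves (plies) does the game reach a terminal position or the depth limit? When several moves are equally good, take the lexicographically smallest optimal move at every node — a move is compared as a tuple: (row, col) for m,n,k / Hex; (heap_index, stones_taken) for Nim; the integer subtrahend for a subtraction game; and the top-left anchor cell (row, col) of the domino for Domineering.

PV length from [.OX/.OX/XO.]: 3 plies

ply 1, X at .OX/.OX/XO. | (0,0)=+1→XOX/.OX/XO.*; (1,0)=+1→.OX/XOX/XO.; (2,2)=+1→.OX/.OX/XOX
ply 2, O at XOX/.OX/XO. | (1,0)=-1→XOX/OOX/XO.*; (2,2)=-1→XOX/.OX/XOO
ply 3, X at XOX/OOX/XO. | (2,2)=+1→XOX/OOX/XOX*
ply 4: XOX/OOX/XOX is terminal -1 (O); from .OX/.OX/XO. depth 12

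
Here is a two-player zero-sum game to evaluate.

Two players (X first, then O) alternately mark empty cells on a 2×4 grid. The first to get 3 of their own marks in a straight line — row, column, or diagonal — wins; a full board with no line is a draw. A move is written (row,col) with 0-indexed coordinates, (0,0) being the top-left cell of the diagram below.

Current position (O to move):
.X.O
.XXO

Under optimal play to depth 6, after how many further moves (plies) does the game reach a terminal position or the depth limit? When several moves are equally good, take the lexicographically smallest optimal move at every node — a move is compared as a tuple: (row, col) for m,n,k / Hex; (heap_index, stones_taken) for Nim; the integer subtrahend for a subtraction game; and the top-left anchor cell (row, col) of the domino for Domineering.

PV length from [.X.O/.XXO]: 3 plies

[.X.O/.XXO] O move#1: (0,0):-1/OX.O/.XXO, (0,2):-1/.XOO/.XXO, (1,0):+0/.X.O/OXXO*
[.X.O/OXXO] X move#2: (0,0):+0/XX.O/OXXO*, (0,2):+0/.XXO/OXXO
[XX.O/OXXO] O move#3: (0,2):+0/XXOO/OXXO*
[XXOO/OXXO] end (terminal +0, X#4); searched .X.O/.XXO to 6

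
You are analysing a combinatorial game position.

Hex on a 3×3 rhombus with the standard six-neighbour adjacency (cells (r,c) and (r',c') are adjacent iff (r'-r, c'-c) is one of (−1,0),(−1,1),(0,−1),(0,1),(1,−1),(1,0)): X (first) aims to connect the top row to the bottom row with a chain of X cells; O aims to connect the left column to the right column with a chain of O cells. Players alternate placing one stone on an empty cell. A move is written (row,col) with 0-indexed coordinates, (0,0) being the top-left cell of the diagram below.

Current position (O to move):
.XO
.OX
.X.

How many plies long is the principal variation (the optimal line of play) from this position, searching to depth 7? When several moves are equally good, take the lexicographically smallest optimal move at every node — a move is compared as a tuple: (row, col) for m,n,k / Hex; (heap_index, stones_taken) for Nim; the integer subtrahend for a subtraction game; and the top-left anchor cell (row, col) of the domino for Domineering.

PV length from [.XO/.OX/.X.]: 3 plies

ply 1, O at .XO/.OX/.X. | (0,0)=+1→OXO/.OX/.X.*; (1,0)=+1→.XO/OOX/.X.; (2,0)=+1→.XO/.OX/OX.; (2,2)=+1→.XO/.OX/.XO
ply 2, X at OXO/.OX/.X. | (1,0)=-1→OXO/XOX/.X.*; (2,0)=-1→OXO/.OX/XX.; (2,2)=-1→OXO/.OX/.XX
ply 3, O at OXO/XOX/.X. | (2,0)=+1→OXO/XOX/OX.*; (2,2)=-1→OXO/XOX/.XO
ply 4: OXO/XOX/OX. is terminal -1 (X); from .XO/.OX/.X. depth 7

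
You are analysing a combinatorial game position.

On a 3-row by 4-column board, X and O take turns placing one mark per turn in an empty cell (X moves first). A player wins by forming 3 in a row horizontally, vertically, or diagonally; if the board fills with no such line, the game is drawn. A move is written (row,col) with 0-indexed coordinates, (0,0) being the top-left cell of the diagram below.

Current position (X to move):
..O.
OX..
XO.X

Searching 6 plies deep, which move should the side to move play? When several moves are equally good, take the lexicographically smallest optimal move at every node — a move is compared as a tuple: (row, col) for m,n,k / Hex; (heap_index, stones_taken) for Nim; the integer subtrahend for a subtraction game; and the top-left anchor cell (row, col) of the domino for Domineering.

p1 X@[..O./OX../XO.X]: (0,0)[X.O./OX../XO.X]+1* (0,1)[.XO./OX../XO.X]-1 (0,3)[..OX/OX../XO.X]+0 (1,2)[..O./OXX./XO.X]+1 (1,3)[..O./OX.X/XO.X]+1 (2,2)[..O./OX../XOXX]+0
p2 O@[X.O./OX../XO.X]: (0,1)[XOO./OX../XO.X]-1* (0,3)[X.OO/OX../XO.X]-1 (1,2)[X.O./OXO./XO.X]-1 (1,3)[X.O./OX.O/XO.X]-1 (2,2)[X.O./OX../XOOX]-1
p3 X@[XOO./OX../XO.X]: (0,3)[XOOX/OX../XO.X]+1* (1,2)[XOO./OXX./XO.X]-1 (1,3)[XOO./OX.X/XO.X]-1 (2,2)[XOO./OX../XOXX]+1
p4 O@[XOOX/OX../XO.X]: (1,2)[XOOX/OXO./XO.X]-1* (1,3)[XOOX/OX.O/XO.X]-1 (2,2)[XOOX/OX../XOOX]-1
p5 X@[XOOX/OXO./XO.X]: (1,3)[XOOX/OXOX/XO.X]+1* (2,2)[XOOX/OXO./XOXX]+1
p6 O@[XOOX/OXOX/XO.X] terminal -1; root [..O./OX../XO.X] d6

X's best at [..O./OX../XO.X]: (0,0)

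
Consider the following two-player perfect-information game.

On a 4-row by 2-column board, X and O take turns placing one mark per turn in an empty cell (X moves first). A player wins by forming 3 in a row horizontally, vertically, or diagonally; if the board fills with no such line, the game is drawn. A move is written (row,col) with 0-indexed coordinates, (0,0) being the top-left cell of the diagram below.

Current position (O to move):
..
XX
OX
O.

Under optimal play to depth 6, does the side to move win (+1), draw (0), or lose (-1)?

p1 O@[../XX/OX/O.]: (0,0)[O./XX/OX/O.]-1* (0,1)[.O/XX/OX/O.]-1 (3,1)[../XX/OX/OO]-1
p2 X@[O./XX/OX/O.]: (0,1)[OX/XX/OX/O.]+1* (3,1)[O./XX/OX/OX]+1
p3 O@[OX/XX/OX/O.] terminal -1; root [../XX/OX/O.] d6

value(../XX/OX/O., O) = -1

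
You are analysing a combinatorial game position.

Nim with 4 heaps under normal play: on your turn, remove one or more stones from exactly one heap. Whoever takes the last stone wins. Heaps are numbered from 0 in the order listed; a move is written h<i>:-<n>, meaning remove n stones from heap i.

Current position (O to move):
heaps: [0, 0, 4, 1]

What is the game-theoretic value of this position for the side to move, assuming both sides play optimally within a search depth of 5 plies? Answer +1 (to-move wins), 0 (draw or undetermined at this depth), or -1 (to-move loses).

value((0,0,4,1), O) = +1

ply 1, O at (0,0,4,1) | h2:-1=-1→(0,0,3,1); h2:-2=-1→(0,0,2,1); h2:-3=+1→(0,0,1,1)*; h2:-4=-1→(0,0,0,1); h3:-1=-1→(0,0,4,0)
ply 2, X at (0,0,1,1) | h2:-1=-1→(0,0,0,1)*; h3:-1=-1→(0,0,1,0)
ply 3, O at (0,0,0,1) | h3:-1=+1→(0,0,0,0)*
ply 4: (0,0,0,0) is terminal -1 (X); from (0,0,4,1) depth 5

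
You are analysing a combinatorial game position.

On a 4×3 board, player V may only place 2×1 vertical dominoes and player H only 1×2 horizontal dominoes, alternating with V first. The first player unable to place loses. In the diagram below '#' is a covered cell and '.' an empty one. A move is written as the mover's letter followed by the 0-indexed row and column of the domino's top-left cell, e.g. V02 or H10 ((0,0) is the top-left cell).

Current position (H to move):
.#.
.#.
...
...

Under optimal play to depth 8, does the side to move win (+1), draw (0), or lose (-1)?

value(.#./.#./.../..., H) = -1

[.#./.#./.../...] H move#1: H20:-1/.#./.#./##./...*, H21:-1/.#./.#./.##/..., H30:-1/.#./.#./.../##., H31:-1/.#./.#./.../.##
[.#./.#./##./...] V move#2: V00:+1/##./##./##./...*, V02:+1/.##/.##/##./..., V12:+1/.#./.##/###/..., V22:+1/.#./.#./###/..#
[##./##./##./...] H move#3: H30:-1/##./##./##./##.*, H31:-1/##./##./##./.##
[##./##./##./##.] V move#4: V02:+1/###/###/##./##.*, V12:+1/##./###/###/##., V22:+1/##./##./###/###
[###/###/##./##.] end (terminal -1, H#5); searched .#./.#./.../... to 8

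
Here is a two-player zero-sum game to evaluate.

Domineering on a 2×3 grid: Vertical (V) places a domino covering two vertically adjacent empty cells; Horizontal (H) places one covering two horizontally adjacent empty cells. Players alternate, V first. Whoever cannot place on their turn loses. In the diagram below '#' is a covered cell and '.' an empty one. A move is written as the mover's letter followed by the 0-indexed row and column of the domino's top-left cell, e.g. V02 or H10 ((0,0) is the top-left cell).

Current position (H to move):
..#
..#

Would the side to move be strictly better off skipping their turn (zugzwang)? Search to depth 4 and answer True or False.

zugzwang(..#/..#, H) = False

p1 H@[..#/..#]: H00[###/..#]+1* H10[..#/###]+1
p2 V@[###/..#] terminal -1; root [..#/..#] d4
suppose H passes — search the same position with V to move:
pass> p1 V@[..#/..#]: V00[#.#/#.#]+1* V01[.##/.##]+1
pass> p2 H@[#.#/#.#] terminal -1; root [..#/..#] d4
for H: play +1, pass -1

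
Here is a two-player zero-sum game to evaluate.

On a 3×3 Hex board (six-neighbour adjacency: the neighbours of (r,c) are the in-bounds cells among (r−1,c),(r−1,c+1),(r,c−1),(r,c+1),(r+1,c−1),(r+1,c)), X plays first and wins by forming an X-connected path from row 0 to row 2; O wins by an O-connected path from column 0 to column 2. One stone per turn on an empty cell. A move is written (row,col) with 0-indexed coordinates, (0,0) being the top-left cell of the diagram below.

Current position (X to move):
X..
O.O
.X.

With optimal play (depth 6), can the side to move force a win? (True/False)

X winning at [X../O.O/.X.]: True

p1 X@[X../O.O/.X.]: (0,1)[XX./O.O/.X.]-1 (0,2)[X.X/O.O/.X.]-1 (1,1)[X../OXO/.X.]+1* (2,0)[X../O.O/XX.]-1 (2,2)[X../O.O/.XX]-1
p2 O@[X../OXO/.X.]: (0,1)[XO./OXO/.X.]-1* (0,2)[X.O/OXO/.X.]-1 (2,0)[X../OXO/OX.]-1 (2,2)[X../OXO/.XO]-1
p3 X@[XO./OXO/.X.]: (0,2)[XOX/OXO/.X.]+1* (2,0)[XO./OXO/XX.]-1 (2,2)[XO./OXO/.XX]-1
p4 O@[XOX/OXO/.X.] terminal -1; root [X../O.O/.X.] d6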